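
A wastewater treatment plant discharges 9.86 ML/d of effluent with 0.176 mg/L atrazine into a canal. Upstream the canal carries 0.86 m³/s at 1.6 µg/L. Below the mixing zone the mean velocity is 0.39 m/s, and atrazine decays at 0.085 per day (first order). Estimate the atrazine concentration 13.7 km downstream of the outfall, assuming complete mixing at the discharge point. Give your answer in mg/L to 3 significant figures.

9.86 ML/d = 0.1141 m³/s.
1.6 µg/L = 0.0016 mg/L.
After complete mixing, C₀ = (0.1141·0.176 + 0.86·0.0016) / 0.9741 = 0.02203 mg/L.
Travel time t = 1.37e+04 m / 0.39 m/s = 3.513e+04 s = 0.4066 d.
C = 0.02203·exp(−0.085·0.4066) = 0.02203·0.966 = 0.02128 mg/L.

0.0213 mg/L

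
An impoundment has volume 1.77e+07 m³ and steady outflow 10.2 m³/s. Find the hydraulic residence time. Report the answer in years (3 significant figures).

Q = 10.2 m³/s × 3.156e+07 s/yr = 3.219e+08 m³/yr.
Hydraulic residence time τ = V/Q = 1.77e+07/3.219e+08 = 0.05499 yr.

0.0550 yr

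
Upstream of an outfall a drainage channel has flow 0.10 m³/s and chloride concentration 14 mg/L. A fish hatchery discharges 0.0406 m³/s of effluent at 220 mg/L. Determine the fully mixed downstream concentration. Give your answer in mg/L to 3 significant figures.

Conservation of mass across the mixing zone: C = (0.0406·220 + 0.1·14) / (0.0406 + 0.1) = 10.33/0.1406 = 73.49 mg/L.

73.5 mg/L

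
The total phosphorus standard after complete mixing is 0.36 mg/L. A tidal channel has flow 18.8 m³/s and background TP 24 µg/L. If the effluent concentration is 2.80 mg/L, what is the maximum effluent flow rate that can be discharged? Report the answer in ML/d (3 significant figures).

24 µg/L = 0.024 mg/L.
Mass balance at complete mixing: C_std·(Q_w + Q_r) = Q_w·C_e + Q_r·C_b.
Rearranging, Q_w = Q_r·(C_std − C_b)/(C_e − C_std) = 18.8·(0.36 − 0.024) / (2.8 − 0.36) = 2.589 m³/s.
= 223.7 ML/d.

224 ML/d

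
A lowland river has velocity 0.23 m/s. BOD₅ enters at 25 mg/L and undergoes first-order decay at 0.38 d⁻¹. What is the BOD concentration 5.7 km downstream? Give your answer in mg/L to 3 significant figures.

22.4 mg/L

Travel time t = 5.7 km / 0.23 m/s = 5700/0.23 = 2.478e+04 s = 0.2868 d.
First-order decay: C = 25·exp(−0.38·0.2868) = 25·0.8967 = 22.42 mg/L.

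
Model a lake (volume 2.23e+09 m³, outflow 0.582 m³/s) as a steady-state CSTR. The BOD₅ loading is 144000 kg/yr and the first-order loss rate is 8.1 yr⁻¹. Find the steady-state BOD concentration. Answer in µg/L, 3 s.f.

Outflow Q = 0.582 m³/s × 3.156e+07 s/yr = 1.837e+07 m³/yr.
Steady-state CSTR mass balance: W = Q·C + k·V·C, so C = W/(Q + kV).
Q + kV = 1.837e+07 + 8.1·2.23e+09 = 1.808e+10 m³/yr.
C = 144000/1.808e+10 = 7.964e-06 kg/m³ = 0.007964 mg/L = 7.964 µg/L.

7.96 µg/L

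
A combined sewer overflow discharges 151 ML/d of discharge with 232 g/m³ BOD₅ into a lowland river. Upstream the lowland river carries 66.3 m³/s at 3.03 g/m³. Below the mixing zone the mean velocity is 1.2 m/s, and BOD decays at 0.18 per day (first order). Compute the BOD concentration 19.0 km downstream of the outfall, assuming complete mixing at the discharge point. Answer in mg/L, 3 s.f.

8.62 mg/L

151 ML/d = 1.748 m³/s.
After complete mixing, C₀ = (1.748·232 + 66.3·3.03) / 68.05 = 8.911 mg/L.
Travel time t = 1.9e+04 m / 1.2 m/s = 1.583e+04 s = 0.1833 d.
C = 8.911·exp(−0.18·0.1833) = 8.911·0.9676 = 8.622 mg/L.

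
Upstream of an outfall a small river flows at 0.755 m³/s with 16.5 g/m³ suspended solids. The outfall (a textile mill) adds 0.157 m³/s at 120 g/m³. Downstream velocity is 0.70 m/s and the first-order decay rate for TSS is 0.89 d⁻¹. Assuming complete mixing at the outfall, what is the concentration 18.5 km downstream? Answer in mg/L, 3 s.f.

After complete mixing, C₀ = (0.157·120 + 0.755·16.5) / 0.912 = 34.32 mg/L.
Travel time t = 1.85e+04 m / 0.70 m/s = 2.643e+04 s = 0.3059 d.
C = 34.32·exp(−0.89·0.3059) = 34.32·0.7617 = 26.14 mg/L.

26.1 mg/L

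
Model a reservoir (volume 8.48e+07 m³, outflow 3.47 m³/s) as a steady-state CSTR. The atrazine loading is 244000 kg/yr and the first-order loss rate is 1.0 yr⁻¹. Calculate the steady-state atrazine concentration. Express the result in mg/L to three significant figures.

Outflow Q = 3.47 m³/s × 3.156e+07 s/yr = 1.095e+08 m³/yr.
Steady-state CSTR mass balance: W = Q·C + k·V·C, so C = W/(Q + kV).
Q + kV = 1.095e+08 + 1.0·8.48e+07 = 1.943e+08 m³/yr.
C = 244000/1.943e+08 = 0.001256 kg/m³ = 1.256 mg/L.

1.26 mg/L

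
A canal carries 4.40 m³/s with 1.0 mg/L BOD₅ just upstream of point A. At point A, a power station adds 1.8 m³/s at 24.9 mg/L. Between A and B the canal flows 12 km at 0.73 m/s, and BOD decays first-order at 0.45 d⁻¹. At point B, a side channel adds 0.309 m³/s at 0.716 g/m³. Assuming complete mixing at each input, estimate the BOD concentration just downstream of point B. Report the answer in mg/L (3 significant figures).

6.98 mg/L

After input A: C = (4.4·1 + 1.8·24.9) / 6.2 = 7.939 mg/L.
Over the 12 km reach to input B (t = 1.644e+04 s = 0.1903 d), decay gives C = 7.939·exp(−0.45·0.1903) = 7.287 mg/L.
After input B: C = (6.2·7.287 + 0.309·0.716) / 6.509 = 6.975 mg/L.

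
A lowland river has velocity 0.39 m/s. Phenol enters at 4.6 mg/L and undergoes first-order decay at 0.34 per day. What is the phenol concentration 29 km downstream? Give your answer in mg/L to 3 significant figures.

3.43 mg/L

Travel time t = 29 km / 0.39 m/s = 2.9e+04/0.39 = 7.436e+04 s = 0.8606 d.
First-order decay: C = 4.6·exp(−0.34·0.8606) = 4.6·0.7463 = 3.433 mg/L.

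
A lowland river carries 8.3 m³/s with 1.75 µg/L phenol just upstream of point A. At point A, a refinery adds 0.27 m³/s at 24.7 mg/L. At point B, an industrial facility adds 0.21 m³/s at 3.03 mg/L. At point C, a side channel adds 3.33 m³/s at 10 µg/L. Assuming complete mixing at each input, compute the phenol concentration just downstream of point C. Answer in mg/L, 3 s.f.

1.75 µg/L = 0.00175 mg/L.
After input A: C = (8.3·0.00175 + 0.27·24.7) / 8.57 = 0.7799 mg/L.
After input B: C = (8.57·0.7799 + 0.21·3.03) / 8.78 = 0.8337 mg/L.
10 µg/L = 0.01 mg/L.
After input C: C = (8.78·0.8337 + 3.33·0.01) / 12.11 = 0.6072 mg/L.

0.607 mg/L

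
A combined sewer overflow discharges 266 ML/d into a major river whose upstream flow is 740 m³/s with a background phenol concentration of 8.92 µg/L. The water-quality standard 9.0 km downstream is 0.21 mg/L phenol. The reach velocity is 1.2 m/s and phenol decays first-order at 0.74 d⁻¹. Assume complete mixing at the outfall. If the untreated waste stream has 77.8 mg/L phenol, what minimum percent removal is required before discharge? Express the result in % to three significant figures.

33.3 %

266 ML/d = 3.079 m³/s.
8.92 µg/L = 0.00892 mg/L.
Travel time to the compliance point: t = 9000/1.2 = 7500 s = 0.08681 d; decay factor exp(−0.74·0.08681) = 0.9378.
So the concentration just after mixing may be at most 0.21/0.9378 = 0.2239 mg/L.
Mass balance: 0.2239·743.1 = 3.079·Cₑ + 740·0.00892.
Cₑ = (166.4 − 6.601) / 3.079 = 51.9 mg/L.
Required removal = 1 − 51.9/77.8 = 33.28 %.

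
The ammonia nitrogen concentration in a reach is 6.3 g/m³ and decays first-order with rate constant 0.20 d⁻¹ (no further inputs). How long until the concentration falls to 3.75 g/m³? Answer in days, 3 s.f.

t = ln(C₀/C)/k = ln(6.3/3.75)/0.20 = 0.5188/0.20 = 2.594 d.

2.59 d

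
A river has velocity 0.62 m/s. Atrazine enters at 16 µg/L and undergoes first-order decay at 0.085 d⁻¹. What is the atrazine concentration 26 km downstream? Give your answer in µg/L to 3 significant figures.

Travel time t = 26 km / 0.62 m/s = 2.6e+04/0.62 = 4.194e+04 s = 0.4854 d.
First-order decay: C = 16·exp(−0.085·0.4854) = 16·0.9596 = 15.35 µg/L.

15.4 µg/L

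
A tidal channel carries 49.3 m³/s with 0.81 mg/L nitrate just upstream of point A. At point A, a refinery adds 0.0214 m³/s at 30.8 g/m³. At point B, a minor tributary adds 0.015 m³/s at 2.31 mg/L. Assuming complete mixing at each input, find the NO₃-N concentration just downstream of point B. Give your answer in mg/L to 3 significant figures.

0.823 mg/L

After input A: C = (49.3·0.81 + 0.0214·30.8) / 49.32 = 0.823 mg/L.
After input B: C = (49.32·0.823 + 0.015·2.31) / 49.34 = 0.8235 mg/L.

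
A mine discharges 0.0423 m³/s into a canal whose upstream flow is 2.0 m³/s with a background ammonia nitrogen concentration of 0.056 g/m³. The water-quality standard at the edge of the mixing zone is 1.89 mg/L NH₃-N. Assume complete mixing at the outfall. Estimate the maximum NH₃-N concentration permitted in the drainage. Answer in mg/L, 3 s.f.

Mass balance: 1.89·2.042 = 0.0423·Cₑ + 2·0.056.
Cₑ = (3.86 − 0.112) / 0.0423 = 88.6 mg/L.

88.6 mg/L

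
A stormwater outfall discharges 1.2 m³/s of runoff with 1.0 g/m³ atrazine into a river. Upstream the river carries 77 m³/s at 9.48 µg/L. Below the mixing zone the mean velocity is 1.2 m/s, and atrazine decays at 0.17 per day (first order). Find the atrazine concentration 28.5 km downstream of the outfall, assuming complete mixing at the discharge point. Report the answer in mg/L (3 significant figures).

0.0236 mg/L

9.48 µg/L = 0.00948 mg/L.
After complete mixing, C₀ = (1.2·1 + 77·0.00948) / 78.2 = 0.02468 mg/L.
Travel time t = 2.85e+04 m / 1.2 m/s = 2.375e+04 s = 0.2749 d.
C = 0.02468·exp(−0.17·0.2749) = 0.02468·0.9543 = 0.02355 mg/L.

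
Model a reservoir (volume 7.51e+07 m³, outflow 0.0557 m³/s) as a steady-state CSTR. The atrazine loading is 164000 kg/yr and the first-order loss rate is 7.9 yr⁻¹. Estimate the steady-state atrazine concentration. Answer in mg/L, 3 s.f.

Outflow Q = 0.0557 m³/s × 3.156e+07 s/yr = 1.758e+06 m³/yr.
Steady-state CSTR mass balance: W = Q·C + k·V·C, so C = W/(Q + kV).
Q + kV = 1.758e+06 + 7.9·7.51e+07 = 5.95e+08 m³/yr.
C = 164000/5.95e+08 = 0.0002756 kg/m³ = 0.2756 mg/L.

0.276 mg/L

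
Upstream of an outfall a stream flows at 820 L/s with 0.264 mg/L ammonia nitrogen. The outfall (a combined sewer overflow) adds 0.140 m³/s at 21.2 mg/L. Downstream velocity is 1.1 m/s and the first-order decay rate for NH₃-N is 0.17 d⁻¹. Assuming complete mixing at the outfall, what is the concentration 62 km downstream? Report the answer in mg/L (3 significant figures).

820 L/s = 0.82 m³/s.
After complete mixing, C₀ = (0.14·21.2 + 0.82·0.264) / 0.96 = 3.317 mg/L.
Travel time t = 6.2e+04 m / 1.1 m/s = 5.636e+04 s = 0.6524 d.
C = 3.317·exp(−0.17·0.6524) = 3.317·0.895 = 2.969 mg/L.

2.97 mg/L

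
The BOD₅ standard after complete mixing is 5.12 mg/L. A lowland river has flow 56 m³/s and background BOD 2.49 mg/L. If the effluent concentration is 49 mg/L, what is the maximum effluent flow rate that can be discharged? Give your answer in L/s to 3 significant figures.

Mass balance at complete mixing: C_std·(Q_w + Q_r) = Q_w·C_e + Q_r·C_b.
Rearranging, Q_w = Q_r·(C_std − C_b)/(C_e − C_std) = 56·(5.12 − 2.49) / (49 − 5.12) = 3.356 m³/s.
= 3356 L/s.

3360 L/s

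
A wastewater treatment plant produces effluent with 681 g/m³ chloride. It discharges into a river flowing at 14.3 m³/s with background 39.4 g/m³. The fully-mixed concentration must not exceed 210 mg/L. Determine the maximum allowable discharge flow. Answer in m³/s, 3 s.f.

Mass balance at complete mixing: C_std·(Q_w + Q_r) = Q_w·C_e + Q_r·C_b.
Rearranging, Q_w = Q_r·(C_std − C_b)/(C_e − C_std) = 14.3·(210 − 39.4) / (681 − 210) = 5.18 m³/s.

5.18 m³/s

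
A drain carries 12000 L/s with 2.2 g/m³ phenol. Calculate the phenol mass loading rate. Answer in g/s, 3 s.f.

26.4 g/s

12000 L/s = 12 m³/s.
Mass flux = Q·C = 12 m³/s × 2.2 g/m³ = 26.4 g/s.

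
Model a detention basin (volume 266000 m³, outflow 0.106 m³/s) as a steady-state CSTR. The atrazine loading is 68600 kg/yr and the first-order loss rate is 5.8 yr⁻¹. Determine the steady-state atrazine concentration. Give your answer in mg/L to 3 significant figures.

Outflow Q = 0.106 m³/s × 3.156e+07 s/yr = 3.345e+06 m³/yr.
Steady-state CSTR mass balance: W = Q·C + k·V·C, so C = W/(Q + kV).
Q + kV = 3.345e+06 + 5.8·266000 = 4.888e+06 m³/yr.
C = 68600/4.888e+06 = 0.01403 kg/m³ = 14.03 mg/L.

14.0 mg/L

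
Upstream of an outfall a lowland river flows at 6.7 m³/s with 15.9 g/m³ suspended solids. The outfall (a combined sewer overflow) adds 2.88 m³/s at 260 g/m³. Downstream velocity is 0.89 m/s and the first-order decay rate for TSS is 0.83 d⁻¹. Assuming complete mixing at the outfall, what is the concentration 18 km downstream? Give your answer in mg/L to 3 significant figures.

73.5 mg/L

After complete mixing, C₀ = (2.88·260 + 6.7·15.9) / 9.58 = 89.28 mg/L.
Travel time t = 1.8e+04 m / 0.89 m/s = 2.022e+04 s = 0.2341 d.
C = 89.28·exp(−0.83·0.2341) = 89.28·0.8234 = 73.52 mg/L.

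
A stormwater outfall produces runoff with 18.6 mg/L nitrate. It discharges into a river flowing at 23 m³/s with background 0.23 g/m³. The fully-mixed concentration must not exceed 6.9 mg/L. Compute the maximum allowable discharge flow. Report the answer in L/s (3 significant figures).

Mass balance at complete mixing: C_std·(Q_w + Q_r) = Q_w·C_e + Q_r·C_b.
Rearranging, Q_w = Q_r·(C_std − C_b)/(C_e − C_std) = 23·(6.9 − 0.23) / (18.6 − 6.9) = 13.11 m³/s.
= 1.311e+04 L/s.

13100 L/s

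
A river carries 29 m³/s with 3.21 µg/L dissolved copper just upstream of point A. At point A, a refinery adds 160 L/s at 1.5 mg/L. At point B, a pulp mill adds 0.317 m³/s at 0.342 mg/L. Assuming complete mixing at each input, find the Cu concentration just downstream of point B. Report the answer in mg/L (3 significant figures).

0.0150 mg/L

3.21 µg/L = 0.00321 mg/L.
160 L/s = 0.16 m³/s.
After input A: C = (29·0.00321 + 0.16·1.5) / 29.16 = 0.01142 mg/L.
After input B: C = (29.16·0.01142 + 0.317·0.342) / 29.48 = 0.01498 mg/L.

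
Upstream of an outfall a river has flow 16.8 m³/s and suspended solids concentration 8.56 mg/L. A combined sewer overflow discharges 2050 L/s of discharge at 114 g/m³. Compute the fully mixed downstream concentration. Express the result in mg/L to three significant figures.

20.0 mg/L

2050 L/s = 2.05 m³/s.
Conservation of mass across the mixing zone: C = (2.05·114 + 16.8·8.56) / (2.05 + 16.8) = 377.5/18.85 = 20.03 mg/L.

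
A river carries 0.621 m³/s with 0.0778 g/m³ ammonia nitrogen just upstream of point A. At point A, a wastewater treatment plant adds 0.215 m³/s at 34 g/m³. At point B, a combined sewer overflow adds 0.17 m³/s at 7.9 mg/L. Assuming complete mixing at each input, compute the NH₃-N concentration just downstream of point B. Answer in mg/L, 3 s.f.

After input A: C = (0.621·0.0778 + 0.215·34) / 0.836 = 8.802 mg/L.
After input B: C = (0.836·8.802 + 0.17·7.9) / 1.006 = 8.649 mg/L.

8.65 mg/L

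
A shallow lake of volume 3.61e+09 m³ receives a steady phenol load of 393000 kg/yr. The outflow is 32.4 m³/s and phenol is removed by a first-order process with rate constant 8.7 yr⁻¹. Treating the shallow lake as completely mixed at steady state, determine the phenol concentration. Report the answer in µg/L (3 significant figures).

12.1 µg/L

Outflow Q = 32.4 m³/s × 3.156e+07 s/yr = 1.022e+09 m³/yr.
Steady-state CSTR mass balance: W = Q·C + k·V·C, so C = W/(Q + kV).
Q + kV = 1.022e+09 + 8.7·3.61e+09 = 3.243e+10 m³/yr.
C = 393000/3.243e+10 = 1.212e-05 kg/m³ = 0.01212 mg/L = 12.12 µg/L.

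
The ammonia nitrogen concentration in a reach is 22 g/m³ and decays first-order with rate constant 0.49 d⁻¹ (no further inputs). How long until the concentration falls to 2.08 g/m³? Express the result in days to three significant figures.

t = ln(C₀/C)/k = ln(22/2.08)/0.49 = 2.359/0.49 = 4.814 d.

4.81 d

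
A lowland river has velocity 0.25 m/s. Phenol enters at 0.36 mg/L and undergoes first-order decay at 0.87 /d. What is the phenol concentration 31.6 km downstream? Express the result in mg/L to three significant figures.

0.101 mg/L

Travel time t = 31.6 km / 0.25 m/s = 3.16e+04/0.25 = 1.264e+05 s = 1.463 d.
First-order decay: C = 0.36·exp(−0.87·1.463) = 0.36·0.2801 = 0.1008 mg/L.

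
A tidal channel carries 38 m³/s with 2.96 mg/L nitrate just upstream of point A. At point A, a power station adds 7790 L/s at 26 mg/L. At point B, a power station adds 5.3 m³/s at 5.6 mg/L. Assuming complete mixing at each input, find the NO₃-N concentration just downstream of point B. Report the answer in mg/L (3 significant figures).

7790 L/s = 7.79 m³/s.
After input A: C = (38·2.96 + 7.79·26) / 45.79 = 6.88 mg/L.
After input B: C = (45.79·6.88 + 5.3·5.6) / 51.09 = 6.747 mg/L.

6.75 mg/L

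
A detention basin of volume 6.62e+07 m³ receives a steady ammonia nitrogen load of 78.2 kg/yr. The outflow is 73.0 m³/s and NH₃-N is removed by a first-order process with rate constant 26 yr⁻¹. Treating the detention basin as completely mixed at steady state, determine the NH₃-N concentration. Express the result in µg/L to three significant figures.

Outflow Q = 73.0 m³/s × 3.156e+07 s/yr = 2.304e+09 m³/yr.
Steady-state CSTR mass balance: W = Q·C + k·V·C, so C = W/(Q + kV).
Q + kV = 2.304e+09 + 26·6.62e+07 = 4.025e+09 m³/yr.
C = 78.2/4.025e+09 = 1.943e-08 kg/m³ = 1.943e-05 mg/L = 0.01943 µg/L.

0.0194 µg/L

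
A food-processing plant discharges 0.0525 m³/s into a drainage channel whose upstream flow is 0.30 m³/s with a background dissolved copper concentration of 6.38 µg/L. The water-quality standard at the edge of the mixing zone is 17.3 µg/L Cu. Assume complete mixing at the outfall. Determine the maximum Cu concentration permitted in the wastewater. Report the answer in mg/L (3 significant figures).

6.38 µg/L = 0.00638 mg/L.
17.3 µg/L = 0.0173 mg/L.
Mass balance: 0.0173·0.3525 = 0.0525·Cₑ + 0.3·0.00638.
Cₑ = (0.006098 − 0.001914) / 0.0525 = 0.0797 mg/L.

0.0797 mg/L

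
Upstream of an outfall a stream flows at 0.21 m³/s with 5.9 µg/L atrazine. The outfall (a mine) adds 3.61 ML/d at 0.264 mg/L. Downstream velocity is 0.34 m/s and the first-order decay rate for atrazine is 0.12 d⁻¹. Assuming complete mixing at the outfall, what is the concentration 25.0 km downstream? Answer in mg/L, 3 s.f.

0.0440 mg/L

3.61 ML/d = 0.04178 m³/s.
5.9 µg/L = 0.0059 mg/L.
After complete mixing, C₀ = (0.04178·0.264 + 0.21·0.0059) / 0.2518 = 0.04873 mg/L.
Travel time t = 2.5e+04 m / 0.34 m/s = 7.353e+04 s = 0.851 d.
C = 0.04873·exp(−0.12·0.851) = 0.04873·0.9029 = 0.044 mg/L.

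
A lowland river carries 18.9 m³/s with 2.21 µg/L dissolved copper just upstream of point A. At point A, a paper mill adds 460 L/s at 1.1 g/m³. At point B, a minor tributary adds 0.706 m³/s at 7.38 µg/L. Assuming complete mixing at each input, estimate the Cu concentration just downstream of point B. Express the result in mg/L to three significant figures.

0.0276 mg/L

2.21 µg/L = 0.00221 mg/L.
460 L/s = 0.46 m³/s.
After input A: C = (18.9·0.00221 + 0.46·1.1) / 19.36 = 0.02829 mg/L.
7.38 µg/L = 0.00738 mg/L.
After input B: C = (19.36·0.02829 + 0.706·0.00738) / 20.07 = 0.02756 mg/L.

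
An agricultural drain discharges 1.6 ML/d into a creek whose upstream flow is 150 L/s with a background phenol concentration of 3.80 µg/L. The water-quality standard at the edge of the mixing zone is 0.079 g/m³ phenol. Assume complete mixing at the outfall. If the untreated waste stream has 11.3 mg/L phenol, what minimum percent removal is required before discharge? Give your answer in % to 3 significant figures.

1.6 ML/d = 0.01852 m³/s.
150 L/s = 0.15 m³/s.
3.80 µg/L = 0.0038 mg/L.
Mass balance: 0.079·0.1685 = 0.01852·Cₑ + 0.15·0.0038.
Cₑ = (0.01331 − 0.00057) / 0.01852 = 0.6881 mg/L.
Required removal = 1 − 0.6881/11.3 = 93.91 %.

93.9 %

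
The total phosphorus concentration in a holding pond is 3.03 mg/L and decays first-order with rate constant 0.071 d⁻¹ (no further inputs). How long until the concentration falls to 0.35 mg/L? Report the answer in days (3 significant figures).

t = ln(C₀/C)/k = ln(3.03/0.35)/0.071 = 2.158/0.071 = 30.4 d.

30.4 d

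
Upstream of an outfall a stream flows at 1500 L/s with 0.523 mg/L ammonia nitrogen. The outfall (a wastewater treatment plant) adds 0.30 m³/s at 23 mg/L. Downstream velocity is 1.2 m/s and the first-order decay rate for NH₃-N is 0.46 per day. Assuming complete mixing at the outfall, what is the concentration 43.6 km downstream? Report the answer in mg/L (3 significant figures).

3.52 mg/L

1500 L/s = 1.5 m³/s.
After complete mixing, C₀ = (0.3·23 + 1.5·0.523) / 1.8 = 4.269 mg/L.
Travel time t = 4.36e+04 m / 1.2 m/s = 3.633e+04 s = 0.4205 d.
C = 4.269·exp(−0.46·0.4205) = 4.269·0.8241 = 3.518 mg/L.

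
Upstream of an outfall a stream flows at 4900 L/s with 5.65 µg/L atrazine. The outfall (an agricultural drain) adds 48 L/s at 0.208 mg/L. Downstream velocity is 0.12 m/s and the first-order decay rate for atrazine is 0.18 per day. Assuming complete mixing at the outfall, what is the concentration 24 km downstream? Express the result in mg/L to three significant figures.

0.00502 mg/L

48 L/s = 0.048 m³/s.
4900 L/s = 4.9 m³/s.
5.65 µg/L = 0.00565 mg/L.
After complete mixing, C₀ = (0.048·0.208 + 4.9·0.00565) / 4.948 = 0.007613 mg/L.
Travel time t = 2.4e+04 m / 0.12 m/s = 2e+05 s = 2.315 d.
C = 0.007613·exp(−0.18·2.315) = 0.007613·0.6592 = 0.005019 mg/L.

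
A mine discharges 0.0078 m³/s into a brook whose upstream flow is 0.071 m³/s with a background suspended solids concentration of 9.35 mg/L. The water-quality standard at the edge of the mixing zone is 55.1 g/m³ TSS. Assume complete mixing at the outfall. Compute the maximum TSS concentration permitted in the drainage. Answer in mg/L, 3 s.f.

Mass balance: 55.1·0.0788 = 0.0078·Cₑ + 0.071·9.35.
Cₑ = (4.342 − 0.6638) / 0.0078 = 471.5 mg/L.

472 mg/L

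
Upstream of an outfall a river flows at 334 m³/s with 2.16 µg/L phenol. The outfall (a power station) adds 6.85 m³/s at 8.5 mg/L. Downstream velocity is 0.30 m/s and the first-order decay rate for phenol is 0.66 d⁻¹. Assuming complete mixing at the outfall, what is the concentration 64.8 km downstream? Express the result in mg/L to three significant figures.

2.16 µg/L = 0.00216 mg/L.
After complete mixing, C₀ = (6.85·8.5 + 334·0.00216) / 340.9 = 0.1729 mg/L.
Travel time t = 6.48e+04 m / 0.30 m/s = 2.16e+05 s = 2.5 d.
C = 0.1729·exp(−0.66·2.5) = 0.1729·0.192 = 0.03321 mg/L.

0.0332 mg/L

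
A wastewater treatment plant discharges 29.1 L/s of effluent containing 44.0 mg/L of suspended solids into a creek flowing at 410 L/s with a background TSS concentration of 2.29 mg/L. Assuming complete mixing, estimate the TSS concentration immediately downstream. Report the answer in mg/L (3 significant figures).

5.05 mg/L

29.1 L/s = 0.0291 m³/s.
410 L/s = 0.41 m³/s.
By mass balance at complete mixing, C = (0.0291·44 + 0.41·2.29) / (0.0291 + 0.41) = 2.219/0.4391 = 5.054 mg/L.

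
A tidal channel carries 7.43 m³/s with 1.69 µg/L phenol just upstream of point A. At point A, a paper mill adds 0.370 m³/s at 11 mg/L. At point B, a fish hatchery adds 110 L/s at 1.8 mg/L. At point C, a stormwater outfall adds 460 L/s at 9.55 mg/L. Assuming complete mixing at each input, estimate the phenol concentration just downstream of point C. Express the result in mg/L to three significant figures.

1.69 µg/L = 0.00169 mg/L.
After input A: C = (7.43·0.00169 + 0.37·11) / 7.8 = 0.5234 mg/L.
110 L/s = 0.11 m³/s.
After input B: C = (7.8·0.5234 + 0.11·1.8) / 7.91 = 0.5412 mg/L.
460 L/s = 0.46 m³/s.
After input C: C = (7.91·0.5412 + 0.46·9.55) / 8.37 = 1.036 mg/L.

1.04 mg/L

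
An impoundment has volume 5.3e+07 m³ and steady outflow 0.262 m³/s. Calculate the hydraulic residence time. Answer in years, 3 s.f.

6.41 yr

Q = 0.262 m³/s × 3.156e+07 s/yr = 8.268e+06 m³/yr.
Hydraulic residence time τ = V/Q = 5.3e+07/8.268e+06 = 6.41 yr.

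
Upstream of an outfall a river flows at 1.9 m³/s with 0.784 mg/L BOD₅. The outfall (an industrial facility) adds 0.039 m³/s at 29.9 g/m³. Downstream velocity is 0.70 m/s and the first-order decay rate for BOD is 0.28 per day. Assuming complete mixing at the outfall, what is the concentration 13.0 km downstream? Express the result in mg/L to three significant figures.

1.29 mg/L

After complete mixing, C₀ = (0.039·29.9 + 1.9·0.784) / 1.939 = 1.37 mg/L.
Travel time t = 1.3e+04 m / 0.70 m/s = 1.857e+04 s = 0.2149 d.
C = 1.37·exp(−0.28·0.2149) = 1.37·0.9416 = 1.29 mg/L.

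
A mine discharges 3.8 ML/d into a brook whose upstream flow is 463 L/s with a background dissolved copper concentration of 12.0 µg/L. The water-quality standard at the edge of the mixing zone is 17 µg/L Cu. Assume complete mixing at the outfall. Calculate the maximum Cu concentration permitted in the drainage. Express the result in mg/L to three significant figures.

3.8 ML/d = 0.04398 m³/s.
463 L/s = 0.463 m³/s.
12.0 µg/L = 0.012 mg/L.
17 µg/L = 0.017 mg/L.
Mass balance: 0.017·0.507 = 0.04398·Cₑ + 0.463·0.012.
Cₑ = (0.008619 − 0.005556) / 0.04398 = 0.06964 mg/L.

0.0696 mg/L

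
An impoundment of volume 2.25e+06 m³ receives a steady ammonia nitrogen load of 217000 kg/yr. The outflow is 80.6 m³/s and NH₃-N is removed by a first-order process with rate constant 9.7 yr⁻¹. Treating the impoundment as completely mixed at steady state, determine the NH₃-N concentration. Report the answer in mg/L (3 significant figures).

Outflow Q = 80.6 m³/s × 3.156e+07 s/yr = 2.544e+09 m³/yr.
Steady-state CSTR mass balance: W = Q·C + k·V·C, so C = W/(Q + kV).
Q + kV = 2.544e+09 + 9.7·2.25e+06 = 2.565e+09 m³/yr.
C = 217000/2.565e+09 = 8.459e-05 kg/m³ = 0.08459 mg/L.

0.0846 mg/L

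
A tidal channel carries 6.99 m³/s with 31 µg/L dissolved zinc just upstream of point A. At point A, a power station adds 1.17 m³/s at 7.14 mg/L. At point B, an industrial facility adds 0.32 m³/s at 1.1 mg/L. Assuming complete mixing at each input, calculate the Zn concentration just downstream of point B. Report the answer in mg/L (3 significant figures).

1.05 mg/L

31 µg/L = 0.031 mg/L.
After input A: C = (6.99·0.031 + 1.17·7.14) / 8.16 = 1.05 mg/L.
After input B: C = (8.16·1.05 + 0.32·1.1) / 8.48 = 1.052 mg/L.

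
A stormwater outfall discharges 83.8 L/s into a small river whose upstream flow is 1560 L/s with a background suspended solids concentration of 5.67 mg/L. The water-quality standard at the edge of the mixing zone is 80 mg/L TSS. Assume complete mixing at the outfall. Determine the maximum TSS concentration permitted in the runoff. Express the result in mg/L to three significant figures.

1460 mg/L

83.8 L/s = 0.0838 m³/s.
1560 L/s = 1.56 m³/s.
Mass balance: 80·1.644 = 0.0838·Cₑ + 1.56·5.67.
Cₑ = (131.5 − 8.845) / 0.0838 = 1464 mg/L.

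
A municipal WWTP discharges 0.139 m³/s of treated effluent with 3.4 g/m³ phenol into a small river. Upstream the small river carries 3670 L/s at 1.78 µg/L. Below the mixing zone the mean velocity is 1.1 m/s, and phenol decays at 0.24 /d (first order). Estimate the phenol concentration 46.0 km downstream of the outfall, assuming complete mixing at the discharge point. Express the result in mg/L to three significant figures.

0.112 mg/L

3670 L/s = 3.67 m³/s.
1.78 µg/L = 0.00178 mg/L.
After complete mixing, C₀ = (0.139·3.4 + 3.67·0.00178) / 3.809 = 0.1258 mg/L.
Travel time t = 4.6e+04 m / 1.1 m/s = 4.182e+04 s = 0.484 d.
C = 0.1258·exp(−0.24·0.484) = 0.1258·0.8903 = 0.112 mg/L.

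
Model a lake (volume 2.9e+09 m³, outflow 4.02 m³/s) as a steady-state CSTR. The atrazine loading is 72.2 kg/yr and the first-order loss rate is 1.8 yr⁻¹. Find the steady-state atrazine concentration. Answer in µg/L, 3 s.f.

Outflow Q = 4.02 m³/s × 3.156e+07 s/yr = 1.269e+08 m³/yr.
Steady-state CSTR mass balance: W = Q·C + k·V·C, so C = W/(Q + kV).
Q + kV = 1.269e+08 + 1.8·2.9e+09 = 5.347e+09 m³/yr.
C = 72.2/5.347e+09 = 1.35e-08 kg/m³ = 1.35e-05 mg/L = 0.0135 µg/L.

0.0135 µg/L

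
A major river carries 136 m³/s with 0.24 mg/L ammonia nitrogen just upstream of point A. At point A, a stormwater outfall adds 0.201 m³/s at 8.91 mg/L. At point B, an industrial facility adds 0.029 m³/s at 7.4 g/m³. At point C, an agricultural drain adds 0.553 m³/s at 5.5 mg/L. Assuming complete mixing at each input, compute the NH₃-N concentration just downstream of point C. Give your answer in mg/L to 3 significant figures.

0.276 mg/L

After input A: C = (136·0.24 + 0.201·8.91) / 136.2 = 0.2528 mg/L.
After input B: C = (136.2·0.2528 + 0.029·7.4) / 136.2 = 0.2543 mg/L.
After input C: C = (136.2·0.2543 + 0.553·5.5) / 136.8 = 0.2755 mg/L.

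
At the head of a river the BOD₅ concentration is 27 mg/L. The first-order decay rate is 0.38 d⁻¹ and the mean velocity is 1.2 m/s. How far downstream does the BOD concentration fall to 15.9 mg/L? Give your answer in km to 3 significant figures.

144 km

From C = C₀·e^(−kt), t = ln(C₀/C)/k = ln(27/15.9)/0.38 = 0.5295/0.38 = 1.393 d.
Distance = v·t = 1.2 m/s × 1.204e+05 s = 1.445e+05 m = 144.5 km.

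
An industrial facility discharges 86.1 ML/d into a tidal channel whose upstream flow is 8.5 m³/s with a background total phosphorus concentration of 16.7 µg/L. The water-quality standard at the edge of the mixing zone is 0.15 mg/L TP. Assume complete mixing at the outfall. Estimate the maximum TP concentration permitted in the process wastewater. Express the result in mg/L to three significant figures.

1.29 mg/L

86.1 ML/d = 0.9965 m³/s.
16.7 µg/L = 0.0167 mg/L.
Mass balance: 0.15·9.497 = 0.9965·Cₑ + 8.5·0.0167.
Cₑ = (1.424 − 0.1419) / 0.9965 = 1.287 mg/L.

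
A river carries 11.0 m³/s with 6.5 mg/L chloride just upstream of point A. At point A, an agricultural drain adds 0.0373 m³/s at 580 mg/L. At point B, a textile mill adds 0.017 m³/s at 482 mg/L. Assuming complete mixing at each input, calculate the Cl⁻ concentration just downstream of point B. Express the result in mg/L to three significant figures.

9.17 mg/L

After input A: C = (11·6.5 + 0.0373·580) / 11.04 = 8.438 mg/L.
After input B: C = (11.04·8.438 + 0.017·482) / 11.05 = 9.166 mg/L.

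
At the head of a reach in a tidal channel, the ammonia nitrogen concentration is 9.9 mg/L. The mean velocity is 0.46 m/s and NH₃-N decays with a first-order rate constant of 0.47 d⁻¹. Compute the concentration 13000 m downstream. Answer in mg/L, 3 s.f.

8.49 mg/L

Travel time t = 13000 m / 0.46 m/s = 1.3e+04/0.46 = 2.826e+04 s = 0.3271 d.
First-order decay: C = 9.9·exp(−0.47·0.3271) = 9.9·0.8575 = 8.489 mg/L.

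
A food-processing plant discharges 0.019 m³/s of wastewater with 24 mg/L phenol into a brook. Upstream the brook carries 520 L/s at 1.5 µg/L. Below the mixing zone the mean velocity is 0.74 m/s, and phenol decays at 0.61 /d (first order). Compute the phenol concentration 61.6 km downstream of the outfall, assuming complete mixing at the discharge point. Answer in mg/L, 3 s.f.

0.471 mg/L

520 L/s = 0.52 m³/s.
1.5 µg/L = 0.0015 mg/L.
After complete mixing, C₀ = (0.019·24 + 0.52·0.0015) / 0.539 = 0.8475 mg/L.
Travel time t = 6.16e+04 m / 0.74 m/s = 8.324e+04 s = 0.9635 d.
C = 0.8475·exp(−0.61·0.9635) = 0.8475·0.5556 = 0.4708 mg/L.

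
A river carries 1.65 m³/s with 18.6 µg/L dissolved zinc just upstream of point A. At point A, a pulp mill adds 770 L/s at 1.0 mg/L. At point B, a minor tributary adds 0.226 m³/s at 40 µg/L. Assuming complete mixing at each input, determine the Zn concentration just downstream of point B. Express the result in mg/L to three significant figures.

0.306 mg/L

18.6 µg/L = 0.0186 mg/L.
770 L/s = 0.77 m³/s.
After input A: C = (1.65·0.0186 + 0.77·1) / 2.42 = 0.3309 mg/L.
40 µg/L = 0.04 mg/L.
After input B: C = (2.42·0.3309 + 0.226·0.04) / 2.646 = 0.306 mg/L.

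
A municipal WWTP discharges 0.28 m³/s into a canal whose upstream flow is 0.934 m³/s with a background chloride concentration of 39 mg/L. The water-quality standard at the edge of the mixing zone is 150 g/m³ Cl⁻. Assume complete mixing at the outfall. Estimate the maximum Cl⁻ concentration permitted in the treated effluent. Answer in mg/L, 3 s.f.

520 mg/L

Mass balance: 150·1.214 = 0.28·Cₑ + 0.934·39.
Cₑ = (182.1 − 36.43) / 0.28 = 520.3 mg/L.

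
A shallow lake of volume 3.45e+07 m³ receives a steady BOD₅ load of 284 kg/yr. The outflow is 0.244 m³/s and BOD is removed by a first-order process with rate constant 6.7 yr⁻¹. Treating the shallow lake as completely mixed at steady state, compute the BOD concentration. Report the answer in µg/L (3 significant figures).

1.19 µg/L

Outflow Q = 0.244 m³/s × 3.156e+07 s/yr = 7.7e+06 m³/yr.
Steady-state CSTR mass balance: W = Q·C + k·V·C, so C = W/(Q + kV).
Q + kV = 7.7e+06 + 6.7·3.45e+07 = 2.389e+08 m³/yr.
C = 284/2.389e+08 = 1.189e-06 kg/m³ = 0.001189 mg/L = 1.189 µg/L.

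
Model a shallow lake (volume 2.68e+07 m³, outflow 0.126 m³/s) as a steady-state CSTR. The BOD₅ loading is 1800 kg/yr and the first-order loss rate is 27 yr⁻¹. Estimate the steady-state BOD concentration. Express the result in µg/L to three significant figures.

2.47 µg/L

Outflow Q = 0.126 m³/s × 3.156e+07 s/yr = 3.976e+06 m³/yr.
Steady-state CSTR mass balance: W = Q·C + k·V·C, so C = W/(Q + kV).
Q + kV = 3.976e+06 + 27·2.68e+07 = 7.276e+08 m³/yr.
C = 1800/7.276e+08 = 2.474e-06 kg/m³ = 0.002474 mg/L = 2.474 µg/L.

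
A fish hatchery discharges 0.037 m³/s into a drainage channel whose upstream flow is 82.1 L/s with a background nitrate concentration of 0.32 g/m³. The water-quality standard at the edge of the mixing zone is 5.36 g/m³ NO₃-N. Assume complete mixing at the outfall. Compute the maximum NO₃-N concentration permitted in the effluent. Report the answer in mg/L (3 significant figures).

16.5 mg/L

82.1 L/s = 0.0821 m³/s.
Mass balance: 5.36·0.1191 = 0.037·Cₑ + 0.0821·0.32.
Cₑ = (0.6384 − 0.02627) / 0.037 = 16.54 mg/L.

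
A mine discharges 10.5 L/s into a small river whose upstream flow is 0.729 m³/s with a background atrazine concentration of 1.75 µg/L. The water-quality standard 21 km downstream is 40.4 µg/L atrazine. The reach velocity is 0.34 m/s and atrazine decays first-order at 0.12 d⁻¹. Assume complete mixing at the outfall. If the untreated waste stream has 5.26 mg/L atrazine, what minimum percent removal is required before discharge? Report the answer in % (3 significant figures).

43.4 %

10.5 L/s = 0.0105 m³/s.
1.75 µg/L = 0.00175 mg/L.
40.4 µg/L = 0.0404 mg/L.
Travel time to the compliance point: t = 2.1e+04/0.34 = 6.176e+04 s = 0.7149 d; decay factor exp(−0.12·0.7149) = 0.9178.
So the concentration just after mixing may be at most 0.0404/0.9178 = 0.04402 mg/L.
Mass balance: 0.04402·0.7395 = 0.0105·Cₑ + 0.729·0.00175.
Cₑ = (0.03255 − 0.001276) / 0.0105 = 2.979 mg/L.
Required removal = 1 − 2.979/5.26 = 43.37 %.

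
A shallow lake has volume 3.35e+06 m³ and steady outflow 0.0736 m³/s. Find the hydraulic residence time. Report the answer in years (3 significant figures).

Q = 0.0736 m³/s × 3.156e+07 s/yr = 2.323e+06 m³/yr.
Hydraulic residence time τ = V/Q = 3.35e+06/2.323e+06 = 1.442 yr.

1.44 yr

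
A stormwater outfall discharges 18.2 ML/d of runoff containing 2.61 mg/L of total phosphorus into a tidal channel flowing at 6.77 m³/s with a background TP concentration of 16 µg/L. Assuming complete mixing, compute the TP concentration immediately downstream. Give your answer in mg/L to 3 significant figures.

0.0943 mg/L

18.2 ML/d = 0.2106 m³/s.
16 µg/L = 0.016 mg/L.
Flow-weighted mixing gives C = (0.2106·2.61 + 6.77·0.016) / (0.2106 + 6.77) = 0.6581/6.981 = 0.09428 mg/L.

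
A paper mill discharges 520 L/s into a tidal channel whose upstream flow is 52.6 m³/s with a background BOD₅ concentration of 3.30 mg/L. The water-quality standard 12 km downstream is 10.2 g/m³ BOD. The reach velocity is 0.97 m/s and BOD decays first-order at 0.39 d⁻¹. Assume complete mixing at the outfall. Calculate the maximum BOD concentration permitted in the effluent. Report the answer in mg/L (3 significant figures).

520 L/s = 0.52 m³/s.
Travel time to the compliance point: t = 1.2e+04/0.97 = 1.237e+04 s = 0.1432 d; decay factor exp(−0.39·0.1432) = 0.9457.
So the concentration just after mixing may be at most 10.2/0.9457 = 10.79 mg/L.
Mass balance: 10.79·53.12 = 0.52·Cₑ + 52.6·3.3.
Cₑ = (572.9 − 173.6) / 0.52 = 768 mg/L.

768 mg/L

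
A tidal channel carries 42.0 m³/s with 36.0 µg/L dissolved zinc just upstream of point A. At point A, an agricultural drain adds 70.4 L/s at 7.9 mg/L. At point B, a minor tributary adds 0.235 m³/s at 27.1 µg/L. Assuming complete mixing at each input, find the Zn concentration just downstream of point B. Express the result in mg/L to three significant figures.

36.0 µg/L = 0.036 mg/L.
70.4 L/s = 0.0704 m³/s.
After input A: C = (42·0.036 + 0.0704·7.9) / 42.07 = 0.04916 mg/L.
27.1 µg/L = 0.0271 mg/L.
After input B: C = (42.07·0.04916 + 0.235·0.0271) / 42.31 = 0.04904 mg/L.

0.0490 mg/L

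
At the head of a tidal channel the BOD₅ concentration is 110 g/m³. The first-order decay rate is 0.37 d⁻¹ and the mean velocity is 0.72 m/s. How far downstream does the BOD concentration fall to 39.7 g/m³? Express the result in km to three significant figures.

171 km

From C = C₀·e^(−kt), t = ln(C₀/C)/k = ln(110/39.7)/0.37 = 1.019/0.37 = 2.754 d.
Distance = v·t = 0.72 m/s × 2.38e+05 s = 1.713e+05 m = 171.3 km.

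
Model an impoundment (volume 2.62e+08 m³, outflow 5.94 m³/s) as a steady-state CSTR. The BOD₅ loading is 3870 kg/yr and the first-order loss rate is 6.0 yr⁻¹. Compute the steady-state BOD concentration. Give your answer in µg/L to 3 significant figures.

2.20 µg/L

Outflow Q = 5.94 m³/s × 3.156e+07 s/yr = 1.875e+08 m³/yr.
Steady-state CSTR mass balance: W = Q·C + k·V·C, so C = W/(Q + kV).
Q + kV = 1.875e+08 + 6.0·2.62e+08 = 1.759e+09 m³/yr.
C = 3870/1.759e+09 = 2.2e-06 kg/m³ = 0.0022 mg/L = 2.2 µg/L.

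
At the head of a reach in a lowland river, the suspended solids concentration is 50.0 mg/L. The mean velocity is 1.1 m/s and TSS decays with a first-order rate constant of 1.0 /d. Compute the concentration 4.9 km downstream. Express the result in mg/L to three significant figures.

47.5 mg/L

Travel time t = 4.9 km / 1.1 m/s = 4900/1.1 = 4455 s = 0.05156 d.
First-order decay: C = 50.0·exp(−1.0·0.05156) = 50.0·0.9497 = 47.49 mg/L.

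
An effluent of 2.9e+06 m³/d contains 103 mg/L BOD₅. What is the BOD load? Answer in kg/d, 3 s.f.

299000 kg/d

2.9e+06 m³/d = 33.56 m³/s.
Mass flux = Q·C = 33.56 m³/s × 103 g/m³ = 3457 g/s.
= 3457 g/s × 86.4 = 2.987e+05 kg/d.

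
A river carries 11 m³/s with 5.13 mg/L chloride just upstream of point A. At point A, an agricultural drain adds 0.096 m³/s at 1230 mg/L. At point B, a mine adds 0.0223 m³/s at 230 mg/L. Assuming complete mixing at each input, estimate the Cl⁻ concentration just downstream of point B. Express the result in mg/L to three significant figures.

16.2 mg/L

After input A: C = (11·5.13 + 0.096·1230) / 11.1 = 15.73 mg/L.
After input B: C = (11.1·15.73 + 0.0223·230) / 11.12 = 16.16 mg/L.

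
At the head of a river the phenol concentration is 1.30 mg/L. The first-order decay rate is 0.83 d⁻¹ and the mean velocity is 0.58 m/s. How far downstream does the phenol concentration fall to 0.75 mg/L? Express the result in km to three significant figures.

From C = C₀·e^(−kt), t = ln(C₀/C)/k = ln(1.30/0.75)/0.83 = 0.55/0.83 = 0.6627 d.
Distance = v·t = 0.58 m/s × 5.726e+04 s = 3.321e+04 m = 33.21 km.

33.2 km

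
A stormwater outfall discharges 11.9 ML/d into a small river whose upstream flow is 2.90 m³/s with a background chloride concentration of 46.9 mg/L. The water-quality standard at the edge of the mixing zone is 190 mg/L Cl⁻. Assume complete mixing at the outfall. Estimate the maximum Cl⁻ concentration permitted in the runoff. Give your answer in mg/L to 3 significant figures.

3200 mg/L

11.9 ML/d = 0.1377 m³/s.
Mass balance: 190·3.038 = 0.1377·Cₑ + 2.9·46.9.
Cₑ = (577.2 − 136) / 0.1377 = 3203 mg/L.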